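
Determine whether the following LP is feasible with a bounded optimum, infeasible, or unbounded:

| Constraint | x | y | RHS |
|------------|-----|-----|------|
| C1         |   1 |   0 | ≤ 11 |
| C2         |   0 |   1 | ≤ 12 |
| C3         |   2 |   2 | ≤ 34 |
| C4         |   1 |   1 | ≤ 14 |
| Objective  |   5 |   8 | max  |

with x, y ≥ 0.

Feasible with a bounded optimal solution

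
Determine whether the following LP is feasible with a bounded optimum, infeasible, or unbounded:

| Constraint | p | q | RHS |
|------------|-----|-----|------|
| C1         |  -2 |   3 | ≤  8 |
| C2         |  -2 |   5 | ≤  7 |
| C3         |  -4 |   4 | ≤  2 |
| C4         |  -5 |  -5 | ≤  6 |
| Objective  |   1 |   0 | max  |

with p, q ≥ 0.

Unbounded (objective can increase without bound)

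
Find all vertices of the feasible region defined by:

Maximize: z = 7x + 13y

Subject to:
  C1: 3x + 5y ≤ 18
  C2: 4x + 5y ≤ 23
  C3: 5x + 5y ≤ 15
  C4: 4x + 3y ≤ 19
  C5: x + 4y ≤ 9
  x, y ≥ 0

(0, 0), (3, 0), (1, 2), (0, 2.25)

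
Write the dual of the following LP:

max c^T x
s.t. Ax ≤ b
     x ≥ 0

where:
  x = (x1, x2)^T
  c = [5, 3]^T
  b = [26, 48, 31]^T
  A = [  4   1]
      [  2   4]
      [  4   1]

Primal max cᵀx s.t. Ax ≤ b, x ≥ 0  →  Dual min bᵀy s.t. Aᵀy ≥ c, y ≥ 0.

Minimize: z = 26y1 + 48y2 + 31y3

Subject to:
  4y1 + 2y2 + 4y3 ≥ 5
  y1 + 4y2 + y3 ≥ 3
  y1, y2, y3 ≥ 0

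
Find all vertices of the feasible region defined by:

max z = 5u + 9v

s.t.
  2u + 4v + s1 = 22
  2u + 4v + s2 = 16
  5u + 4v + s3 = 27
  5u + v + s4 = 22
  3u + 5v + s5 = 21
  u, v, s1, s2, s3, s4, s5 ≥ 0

(0, 0), (4.4, 0), (4.067, 1.667), (3.923, 1.846), (2, 3), (0, 4)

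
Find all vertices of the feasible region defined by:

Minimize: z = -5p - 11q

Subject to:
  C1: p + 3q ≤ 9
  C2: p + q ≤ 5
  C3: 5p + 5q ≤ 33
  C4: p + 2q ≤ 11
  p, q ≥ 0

(0, 0), (5, 0), (3, 2), (0, 3)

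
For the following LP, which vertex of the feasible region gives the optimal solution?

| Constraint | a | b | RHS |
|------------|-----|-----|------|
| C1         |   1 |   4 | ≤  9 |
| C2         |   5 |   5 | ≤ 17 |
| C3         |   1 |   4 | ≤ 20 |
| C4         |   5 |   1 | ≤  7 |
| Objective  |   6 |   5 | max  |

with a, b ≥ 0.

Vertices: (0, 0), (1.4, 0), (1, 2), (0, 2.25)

Evaluate the objective at each vertex of the feasible region:
  z(0, 0) = 0
  z(1.4, 0) = 8.4
  z(1, 2) = 16  ←
  z(0, 2.25) = 11.25
The maximum is at a = 1, b = 2.

(1, 2)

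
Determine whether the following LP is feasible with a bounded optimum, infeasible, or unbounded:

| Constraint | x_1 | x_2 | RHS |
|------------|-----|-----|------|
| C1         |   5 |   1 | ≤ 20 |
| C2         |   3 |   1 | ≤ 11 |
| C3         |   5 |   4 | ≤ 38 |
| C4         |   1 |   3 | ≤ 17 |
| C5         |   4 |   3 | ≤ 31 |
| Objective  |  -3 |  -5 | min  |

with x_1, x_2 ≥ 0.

Feasible with a bounded optimal solution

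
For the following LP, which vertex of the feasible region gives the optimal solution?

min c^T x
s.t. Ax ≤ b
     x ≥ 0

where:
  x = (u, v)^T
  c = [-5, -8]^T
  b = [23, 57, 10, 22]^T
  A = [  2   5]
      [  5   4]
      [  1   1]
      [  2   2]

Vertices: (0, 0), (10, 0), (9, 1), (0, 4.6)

Evaluate the objective at each vertex of the feasible region:
  z(0, 0) = 0
  z(10, 0) = -50
  z(9, 1) = -53  ←
  z(0, 4.6) = -36.8
The minimum is at u = 9, v = 1.

(9, 1)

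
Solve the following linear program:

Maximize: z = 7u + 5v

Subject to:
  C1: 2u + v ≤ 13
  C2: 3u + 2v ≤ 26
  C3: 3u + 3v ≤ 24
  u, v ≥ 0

Evaluate the objective at each vertex of the feasible region:
  z(0, 0) = 0
  z(6.5, 0) = 45.5
  z(5, 3) = 50  ←
  z(0, 8) = 40
The maximum is at u = 5, v = 3.

u = 5, v = 3, z = 50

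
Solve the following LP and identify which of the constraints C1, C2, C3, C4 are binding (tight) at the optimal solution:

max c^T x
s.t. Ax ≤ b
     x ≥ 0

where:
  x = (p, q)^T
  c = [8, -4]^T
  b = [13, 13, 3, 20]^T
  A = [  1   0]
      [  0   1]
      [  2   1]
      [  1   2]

At p = 1.5, q = 0, compute slack b - a·x for each constraint:
  C1: 13 − 1.5 = 11.5  (slack)
  C2: 13 − 0 = 13  (slack)
  C3: 3 − 3 = 0  (binding)
  C4: 20 − 1.5 = 18.5  (slack)

Optimal: p = 1.5, q = 0
Binding: C3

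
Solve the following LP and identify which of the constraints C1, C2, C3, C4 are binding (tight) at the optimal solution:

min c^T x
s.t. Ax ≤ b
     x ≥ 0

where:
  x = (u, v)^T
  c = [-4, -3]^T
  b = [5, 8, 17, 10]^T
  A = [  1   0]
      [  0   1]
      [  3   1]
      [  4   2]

At u = 0, v = 5, compute slack b - a·x for each constraint:
  C1: 5 − 0 = 5  (slack)
  C2: 8 − 5 = 3  (slack)
  C3: 17 − 5 = 12  (slack)
  C4: 10 − 10 = 0  (binding)

Optimal: u = 0, v = 5
Binding: C4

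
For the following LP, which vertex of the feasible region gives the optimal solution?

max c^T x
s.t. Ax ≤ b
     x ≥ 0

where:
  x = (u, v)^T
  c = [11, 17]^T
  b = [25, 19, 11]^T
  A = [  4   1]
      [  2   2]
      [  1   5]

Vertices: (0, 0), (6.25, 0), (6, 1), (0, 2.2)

Evaluate the objective at each vertex of the feasible region:
  z(0, 0) = 0
  z(6.25, 0) = 68.75
  z(6, 1) = 83  ←
  z(0, 2.2) = 37.4
The maximum is at u = 6, v = 1.

(6, 1)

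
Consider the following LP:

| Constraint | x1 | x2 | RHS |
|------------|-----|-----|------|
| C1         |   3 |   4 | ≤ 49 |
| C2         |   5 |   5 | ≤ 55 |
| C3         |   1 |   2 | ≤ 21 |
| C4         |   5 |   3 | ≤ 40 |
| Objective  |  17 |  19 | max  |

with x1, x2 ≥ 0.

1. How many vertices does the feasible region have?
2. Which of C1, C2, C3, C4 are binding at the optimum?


1. 5
2. C2, C3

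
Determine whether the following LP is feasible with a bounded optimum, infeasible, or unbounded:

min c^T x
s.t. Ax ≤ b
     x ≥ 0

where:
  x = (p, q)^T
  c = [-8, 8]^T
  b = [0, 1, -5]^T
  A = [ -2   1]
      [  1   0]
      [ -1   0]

Infeasible (no feasible solution exists)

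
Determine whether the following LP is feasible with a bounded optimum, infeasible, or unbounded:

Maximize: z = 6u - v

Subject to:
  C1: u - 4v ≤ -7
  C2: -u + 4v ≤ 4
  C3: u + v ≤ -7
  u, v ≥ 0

Infeasible (no feasible solution exists)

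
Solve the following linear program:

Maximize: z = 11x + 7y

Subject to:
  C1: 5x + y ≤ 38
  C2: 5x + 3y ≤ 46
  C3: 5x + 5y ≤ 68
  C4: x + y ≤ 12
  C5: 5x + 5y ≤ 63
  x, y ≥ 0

Evaluate the objective at each vertex of the feasible region:
  z(0, 0) = 0
  z(7.6, 0) = 83.6
  z(6.8, 4) = 102.8
  z(5, 7) = 104  ←
  z(0, 12) = 84
The maximum is at x = 5, y = 7.

x = 5, y = 7, z = 104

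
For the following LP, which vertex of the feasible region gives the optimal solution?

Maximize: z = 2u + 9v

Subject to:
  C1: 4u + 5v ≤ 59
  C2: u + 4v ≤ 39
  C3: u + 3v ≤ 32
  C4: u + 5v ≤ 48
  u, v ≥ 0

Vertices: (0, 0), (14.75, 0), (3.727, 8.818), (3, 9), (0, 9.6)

Evaluate the objective at each vertex of the feasible region:
  z(0, 0) = 0
  z(14.75, 0) = 29.5
  z(3.727, 8.818) = 86.82
  z(3, 9) = 87  ←
  z(0, 9.6) = 86.4
The maximum is at u = 3, v = 9.

(3, 9)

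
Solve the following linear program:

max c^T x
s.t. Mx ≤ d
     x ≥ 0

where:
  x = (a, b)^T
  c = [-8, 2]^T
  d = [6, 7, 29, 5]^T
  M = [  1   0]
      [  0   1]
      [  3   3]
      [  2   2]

Evaluate the objective at each vertex of the feasible region:
  z(0, 0) = 0
  z(2.5, 0) = -20
  z(0, 2.5) = 5  ←
The maximum is at a = 0, b = 2.5.

a = 0, b = 2.5, z = 5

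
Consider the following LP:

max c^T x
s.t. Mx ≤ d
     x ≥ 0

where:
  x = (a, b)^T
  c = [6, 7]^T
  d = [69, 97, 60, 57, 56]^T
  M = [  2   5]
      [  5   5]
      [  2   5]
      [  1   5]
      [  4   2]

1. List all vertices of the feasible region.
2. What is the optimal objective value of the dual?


1. (0, 0), (14, 0), (10, 8), (3, 10.8), (0, 11.4)
2. 116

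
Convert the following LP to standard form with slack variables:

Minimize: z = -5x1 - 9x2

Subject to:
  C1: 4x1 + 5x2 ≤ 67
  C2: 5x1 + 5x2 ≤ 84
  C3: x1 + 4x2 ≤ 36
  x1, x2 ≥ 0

min z = -5x1 - 9x2

s.t.
  4x1 + 5x2 + s1 = 67
  5x1 + 5x2 + s2 = 84
  x1 + 4x2 + s3 = 36
  x1, x2, s1, s2, s3 ≥ 0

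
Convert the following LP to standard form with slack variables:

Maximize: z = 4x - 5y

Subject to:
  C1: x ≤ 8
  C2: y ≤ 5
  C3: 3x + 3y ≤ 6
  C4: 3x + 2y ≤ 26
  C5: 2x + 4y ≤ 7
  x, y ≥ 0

max z = 4x - 5y

s.t.
  x + s1 = 8
  y + s2 = 5
  3x + 3y + s3 = 6
  3x + 2y + s4 = 26
  2x + 4y + s5 = 7
  x, y, s1, s2, s3, s4, s5 ≥ 0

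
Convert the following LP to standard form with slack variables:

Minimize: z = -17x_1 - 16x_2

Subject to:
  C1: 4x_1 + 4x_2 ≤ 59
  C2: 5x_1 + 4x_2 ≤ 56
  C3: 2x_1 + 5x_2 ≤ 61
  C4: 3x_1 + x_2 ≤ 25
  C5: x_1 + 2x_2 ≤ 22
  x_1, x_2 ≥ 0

min z = -17x_1 - 16x_2

s.t.
  4x_1 + 4x_2 + s1 = 59
  5x_1 + 4x_2 + s2 = 56
  2x_1 + 5x_2 + s3 = 61
  3x_1 + x_2 + s4 = 25
  x_1 + 2x_2 + s5 = 22
  x_1, x_2, s1, s2, s3, s4, s5 ≥ 0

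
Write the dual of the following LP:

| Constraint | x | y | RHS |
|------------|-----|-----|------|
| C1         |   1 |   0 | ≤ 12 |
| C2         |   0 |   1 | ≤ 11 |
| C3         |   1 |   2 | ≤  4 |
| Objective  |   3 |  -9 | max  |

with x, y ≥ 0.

Primal max cᵀx s.t. Ax ≤ b, x ≥ 0  →  Dual min bᵀy s.t. Aᵀy ≥ c, y ≥ 0.

Minimize: z = 12y1 + 11y2 + 4y3

Subject to:
  y1 + y3 ≥ 3
  y2 + 2y3 ≥ -9
  y1, y2, y3 ≥ 0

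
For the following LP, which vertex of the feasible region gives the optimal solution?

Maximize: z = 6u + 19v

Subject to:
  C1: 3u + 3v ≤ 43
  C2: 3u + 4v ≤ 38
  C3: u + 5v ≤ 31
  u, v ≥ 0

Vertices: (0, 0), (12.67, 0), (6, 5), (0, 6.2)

Evaluate the objective at each vertex of the feasible region:
  z(0, 0) = 0
  z(12.67, 0) = 76
  z(6, 5) = 131  ←
  z(0, 6.2) = 117.8
The maximum is at u = 6, v = 5.

(6, 5)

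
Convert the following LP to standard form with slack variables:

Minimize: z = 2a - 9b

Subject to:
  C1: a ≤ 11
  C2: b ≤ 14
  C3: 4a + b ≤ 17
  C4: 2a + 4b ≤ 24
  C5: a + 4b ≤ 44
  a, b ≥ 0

min z = 2a - 9b

s.t.
  a + s1 = 11
  b + s2 = 14
  4a + b + s3 = 17
  2a + 4b + s4 = 24
  a + 4b + s5 = 44
  a, b, s1, s2, s3, s4, s5 ≥ 0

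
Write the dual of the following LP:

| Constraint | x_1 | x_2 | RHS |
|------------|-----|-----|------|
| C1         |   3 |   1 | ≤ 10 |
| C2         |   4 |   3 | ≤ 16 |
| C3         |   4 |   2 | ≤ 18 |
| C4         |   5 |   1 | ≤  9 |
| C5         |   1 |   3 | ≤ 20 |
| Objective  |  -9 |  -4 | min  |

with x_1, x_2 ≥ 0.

Primal min cᵀx s.t. Ax ≤ b, x ≥ 0  →  Dual max −bᵀy s.t. Aᵀy ≥ −c, y ≥ 0.

Maximize: z = -10y1 - 16y2 - 18y3 - 9y4 - 20y5

Subject to:
  3y1 + 4y2 + 4y3 + 5y4 + y5 ≥ 9
  y1 + 3y2 + 2y3 + y4 + 3y5 ≥ 4
  y1, y2, y3, y4, y5 ≥ 0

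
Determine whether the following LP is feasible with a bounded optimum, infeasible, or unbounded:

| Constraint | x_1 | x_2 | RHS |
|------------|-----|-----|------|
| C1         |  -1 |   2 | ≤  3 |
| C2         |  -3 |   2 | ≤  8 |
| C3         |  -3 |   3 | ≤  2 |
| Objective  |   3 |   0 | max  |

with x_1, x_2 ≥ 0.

Unbounded (objective can increase without bound)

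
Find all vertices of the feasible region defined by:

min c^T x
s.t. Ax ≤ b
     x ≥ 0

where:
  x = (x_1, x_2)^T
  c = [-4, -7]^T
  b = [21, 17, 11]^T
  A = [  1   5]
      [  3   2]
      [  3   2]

(0, 0), (3.667, 0), (1, 4), (0, 4.2)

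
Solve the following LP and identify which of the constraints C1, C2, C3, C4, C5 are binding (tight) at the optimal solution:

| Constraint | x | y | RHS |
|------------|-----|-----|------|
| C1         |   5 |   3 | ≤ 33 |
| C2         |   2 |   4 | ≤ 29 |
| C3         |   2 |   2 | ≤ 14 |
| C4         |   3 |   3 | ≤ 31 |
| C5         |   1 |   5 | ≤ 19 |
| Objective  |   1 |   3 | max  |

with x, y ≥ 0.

At x = 4, y = 3, compute slack b - a·x for each constraint:
  C1: 33 − 29 = 4  (slack)
  C2: 29 − 20 = 9  (slack)
  C3: 14 − 14 = 0  (binding)
  C4: 31 − 21 = 10  (slack)
  C5: 19 − 19 = 0  (binding)

Optimal: x = 4, y = 3
Binding: C3, C5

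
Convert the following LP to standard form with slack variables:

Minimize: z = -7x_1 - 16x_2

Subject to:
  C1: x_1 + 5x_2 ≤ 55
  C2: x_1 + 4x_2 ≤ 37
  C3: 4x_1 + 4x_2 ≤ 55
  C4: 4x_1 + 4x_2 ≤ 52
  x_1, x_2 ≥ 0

min z = -7x_1 - 16x_2

s.t.
  x_1 + 5x_2 + s1 = 55
  x_1 + 4x_2 + s2 = 37
  4x_1 + 4x_2 + s3 = 55
  4x_1 + 4x_2 + s4 = 52
  x_1, x_2, s1, s2, s3, s4 ≥ 0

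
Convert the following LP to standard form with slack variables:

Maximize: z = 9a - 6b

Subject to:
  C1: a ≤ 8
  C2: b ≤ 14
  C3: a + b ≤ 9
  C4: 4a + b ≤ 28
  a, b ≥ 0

max z = 9a - 6b

s.t.
  a + s1 = 8
  b + s2 = 14
  a + b + s3 = 9
  4a + b + s4 = 28
  a, b, s1, s2, s3, s4 ≥ 0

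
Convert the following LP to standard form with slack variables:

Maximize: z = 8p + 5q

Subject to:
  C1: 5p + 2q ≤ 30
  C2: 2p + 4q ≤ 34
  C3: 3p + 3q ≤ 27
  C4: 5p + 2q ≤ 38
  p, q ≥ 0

max z = 8p + 5q

s.t.
  5p + 2q + s1 = 30
  2p + 4q + s2 = 34
  3p + 3q + s3 = 27
  5p + 2q + s4 = 38
  p, q, s1, s2, s3, s4 ≥ 0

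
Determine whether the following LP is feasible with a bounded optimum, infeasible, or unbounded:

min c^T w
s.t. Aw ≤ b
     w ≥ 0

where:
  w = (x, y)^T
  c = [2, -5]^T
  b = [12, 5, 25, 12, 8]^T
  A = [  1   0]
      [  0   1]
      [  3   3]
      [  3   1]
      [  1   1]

Feasible with a bounded optimal solution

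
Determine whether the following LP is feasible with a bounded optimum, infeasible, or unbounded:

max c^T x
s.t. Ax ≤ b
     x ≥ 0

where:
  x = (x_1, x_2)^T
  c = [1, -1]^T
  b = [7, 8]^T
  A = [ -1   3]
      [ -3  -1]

Unbounded (objective can increase without bound)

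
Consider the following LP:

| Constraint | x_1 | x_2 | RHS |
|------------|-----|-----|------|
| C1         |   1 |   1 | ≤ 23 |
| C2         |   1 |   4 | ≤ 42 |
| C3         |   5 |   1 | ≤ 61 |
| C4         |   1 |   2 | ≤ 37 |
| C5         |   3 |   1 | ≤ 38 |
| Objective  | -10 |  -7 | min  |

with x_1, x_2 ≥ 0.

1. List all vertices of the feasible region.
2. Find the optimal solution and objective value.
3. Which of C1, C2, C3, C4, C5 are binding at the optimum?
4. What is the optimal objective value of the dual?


1. (0, 0), (12.2, 0), (11.5, 3.5), (10, 8), (0, 10.5)
2. x_1 = 10, x_2 = 8, z = -156
3. C2, C5
4. -156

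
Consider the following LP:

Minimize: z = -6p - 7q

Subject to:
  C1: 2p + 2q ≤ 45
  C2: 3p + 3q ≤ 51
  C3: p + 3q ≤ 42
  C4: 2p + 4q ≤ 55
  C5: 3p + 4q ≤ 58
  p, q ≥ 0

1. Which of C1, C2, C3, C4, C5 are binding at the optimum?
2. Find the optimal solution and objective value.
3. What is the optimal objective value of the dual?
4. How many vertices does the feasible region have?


1. C2, C5
2. p = 10, q = 7, z = -109
3. -109
4. 5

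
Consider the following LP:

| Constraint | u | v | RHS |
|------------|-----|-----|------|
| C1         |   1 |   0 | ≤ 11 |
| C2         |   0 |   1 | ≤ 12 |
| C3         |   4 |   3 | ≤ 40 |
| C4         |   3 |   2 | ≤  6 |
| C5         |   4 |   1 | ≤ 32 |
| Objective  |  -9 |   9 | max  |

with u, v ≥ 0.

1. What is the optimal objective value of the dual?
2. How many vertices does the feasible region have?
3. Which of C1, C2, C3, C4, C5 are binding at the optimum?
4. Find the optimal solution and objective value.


1. 27
2. 3
3. C4
4. u = 0, v = 3, z = 27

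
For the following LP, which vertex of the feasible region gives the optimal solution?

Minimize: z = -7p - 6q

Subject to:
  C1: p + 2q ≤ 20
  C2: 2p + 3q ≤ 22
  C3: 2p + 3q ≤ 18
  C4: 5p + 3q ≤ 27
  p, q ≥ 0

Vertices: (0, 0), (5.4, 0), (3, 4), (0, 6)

Evaluate the objective at each vertex of the feasible region:
  z(0, 0) = 0
  z(5.4, 0) = -37.8
  z(3, 4) = -45  ←
  z(0, 6) = -36
The minimum is at p = 3, q = 4.

(3, 4)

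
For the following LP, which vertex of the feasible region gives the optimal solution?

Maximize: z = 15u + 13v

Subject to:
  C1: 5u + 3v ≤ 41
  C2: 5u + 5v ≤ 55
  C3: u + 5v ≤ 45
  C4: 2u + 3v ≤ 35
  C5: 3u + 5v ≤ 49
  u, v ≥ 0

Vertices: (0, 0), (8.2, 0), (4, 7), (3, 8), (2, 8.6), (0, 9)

Evaluate the objective at each vertex of the feasible region:
  z(0, 0) = 0
  z(8.2, 0) = 123
  z(4, 7) = 151  ←
  z(3, 8) = 149
  z(2, 8.6) = 141.8
  z(0, 9) = 117
The maximum is at u = 4, v = 7.

(4, 7)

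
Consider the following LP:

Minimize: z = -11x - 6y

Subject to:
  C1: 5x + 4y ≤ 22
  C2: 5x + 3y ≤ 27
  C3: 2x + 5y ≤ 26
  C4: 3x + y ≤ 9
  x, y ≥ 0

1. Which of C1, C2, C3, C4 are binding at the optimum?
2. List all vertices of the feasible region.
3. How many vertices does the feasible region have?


1. C1, C4
2. (0, 0), (3, 0), (2, 3), (0.3529, 5.059), (0, 5.2)
3. 5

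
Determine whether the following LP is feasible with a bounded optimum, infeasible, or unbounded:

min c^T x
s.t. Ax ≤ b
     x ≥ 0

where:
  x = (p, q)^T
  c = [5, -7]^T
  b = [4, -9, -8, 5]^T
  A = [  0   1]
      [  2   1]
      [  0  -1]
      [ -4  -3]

Infeasible (no feasible solution exists)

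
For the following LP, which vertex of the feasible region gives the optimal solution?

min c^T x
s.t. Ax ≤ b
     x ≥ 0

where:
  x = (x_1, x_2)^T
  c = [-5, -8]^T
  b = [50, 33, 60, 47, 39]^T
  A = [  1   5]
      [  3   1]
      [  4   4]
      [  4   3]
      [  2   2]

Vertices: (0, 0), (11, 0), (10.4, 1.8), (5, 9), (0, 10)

Evaluate the objective at each vertex of the feasible region:
  z(0, 0) = 0
  z(11, 0) = -55
  z(10.4, 1.8) = -66.4
  z(5, 9) = -97  ←
  z(0, 10) = -80
The minimum is at x_1 = 5, x_2 = 9.

(5, 9)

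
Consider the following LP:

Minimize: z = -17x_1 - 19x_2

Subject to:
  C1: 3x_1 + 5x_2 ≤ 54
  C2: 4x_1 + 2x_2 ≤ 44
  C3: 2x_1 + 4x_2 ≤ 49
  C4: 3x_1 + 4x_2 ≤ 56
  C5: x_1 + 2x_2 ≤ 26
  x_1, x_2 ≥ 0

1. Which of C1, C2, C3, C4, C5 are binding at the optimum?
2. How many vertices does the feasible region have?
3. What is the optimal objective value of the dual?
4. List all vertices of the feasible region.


1. C1, C2
2. 4
3. -250
4. (0, 0), (11, 0), (8, 6), (0, 10.8)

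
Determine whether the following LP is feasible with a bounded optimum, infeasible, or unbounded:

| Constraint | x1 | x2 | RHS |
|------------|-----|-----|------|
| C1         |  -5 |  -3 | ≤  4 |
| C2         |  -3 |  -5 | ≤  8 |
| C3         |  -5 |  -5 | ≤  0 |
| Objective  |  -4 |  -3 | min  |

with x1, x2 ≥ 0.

Unbounded (objective can decrease without bound)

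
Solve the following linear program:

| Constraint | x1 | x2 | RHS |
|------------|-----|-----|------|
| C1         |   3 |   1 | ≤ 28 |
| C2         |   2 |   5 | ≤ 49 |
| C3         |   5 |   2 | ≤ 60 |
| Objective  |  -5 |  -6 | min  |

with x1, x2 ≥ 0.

Evaluate the objective at each vertex of the feasible region:
  z(0, 0) = 0
  z(9.333, 0) = -46.67
  z(7, 7) = -77  ←
  z(0, 9.8) = -58.8
The minimum is at x1 = 7, x2 = 7.

x1 = 7, x2 = 7, z = -77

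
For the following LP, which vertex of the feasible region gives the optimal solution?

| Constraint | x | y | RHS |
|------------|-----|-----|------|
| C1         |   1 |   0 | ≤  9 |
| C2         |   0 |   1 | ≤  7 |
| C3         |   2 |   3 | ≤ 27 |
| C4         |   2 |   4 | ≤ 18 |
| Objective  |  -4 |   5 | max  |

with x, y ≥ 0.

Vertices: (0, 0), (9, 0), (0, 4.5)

Evaluate the objective at each vertex of the feasible region:
  z(0, 0) = 0
  z(9, 0) = -36
  z(0, 4.5) = 22.5  ←
The maximum is at x = 0, y = 4.5.

(0, 4.5)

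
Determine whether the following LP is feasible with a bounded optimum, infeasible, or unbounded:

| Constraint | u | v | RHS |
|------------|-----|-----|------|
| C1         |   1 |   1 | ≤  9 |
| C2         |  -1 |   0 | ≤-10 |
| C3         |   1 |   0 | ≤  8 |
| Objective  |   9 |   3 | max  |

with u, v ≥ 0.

Infeasible (no feasible solution exists)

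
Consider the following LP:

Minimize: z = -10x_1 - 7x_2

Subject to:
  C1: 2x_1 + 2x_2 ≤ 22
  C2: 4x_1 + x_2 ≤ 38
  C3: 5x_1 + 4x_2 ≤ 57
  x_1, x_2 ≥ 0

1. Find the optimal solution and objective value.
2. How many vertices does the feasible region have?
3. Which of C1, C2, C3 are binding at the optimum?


1. x_1 = 9, x_2 = 2, z = -104
2. 4
3. C1, C2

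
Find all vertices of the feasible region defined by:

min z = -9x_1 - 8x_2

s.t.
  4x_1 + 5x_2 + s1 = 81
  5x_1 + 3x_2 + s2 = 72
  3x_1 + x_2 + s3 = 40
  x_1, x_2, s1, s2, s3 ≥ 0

(0, 0), (13.33, 0), (12, 4), (9, 9), (0, 16.2)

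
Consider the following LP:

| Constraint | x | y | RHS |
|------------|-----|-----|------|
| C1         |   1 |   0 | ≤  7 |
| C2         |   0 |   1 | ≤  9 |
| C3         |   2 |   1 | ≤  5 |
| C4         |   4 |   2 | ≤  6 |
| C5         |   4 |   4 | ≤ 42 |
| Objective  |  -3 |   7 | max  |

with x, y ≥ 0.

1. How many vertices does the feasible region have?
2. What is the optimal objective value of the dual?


1. 3
2. 21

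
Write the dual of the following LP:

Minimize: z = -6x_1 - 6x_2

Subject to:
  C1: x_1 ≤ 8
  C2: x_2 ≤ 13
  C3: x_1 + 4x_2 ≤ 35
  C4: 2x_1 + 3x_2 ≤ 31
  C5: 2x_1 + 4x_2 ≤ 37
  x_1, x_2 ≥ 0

Primal min cᵀx s.t. Ax ≤ b, x ≥ 0  →  Dual max −bᵀy s.t. Aᵀy ≥ −c, y ≥ 0.

Maximize: z = -8y1 - 13y2 - 35y3 - 31y4 - 37y5

Subject to:
  y1 + y3 + 2y4 + 2y5 ≥ 6
  y2 + 4y3 + 3y4 + 4y5 ≥ 6
  y1, y2, y3, y4, y5 ≥ 0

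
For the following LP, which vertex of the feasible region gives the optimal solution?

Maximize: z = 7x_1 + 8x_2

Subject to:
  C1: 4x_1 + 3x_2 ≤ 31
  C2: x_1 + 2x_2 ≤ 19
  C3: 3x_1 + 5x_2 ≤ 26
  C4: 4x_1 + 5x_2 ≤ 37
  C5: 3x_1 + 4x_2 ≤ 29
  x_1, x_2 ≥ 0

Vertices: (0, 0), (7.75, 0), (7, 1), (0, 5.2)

Evaluate the objective at each vertex of the feasible region:
  z(0, 0) = 0
  z(7.75, 0) = 54.25
  z(7, 1) = 57  ←
  z(0, 5.2) = 41.6
The maximum is at x_1 = 7, x_2 = 1.

(7, 1)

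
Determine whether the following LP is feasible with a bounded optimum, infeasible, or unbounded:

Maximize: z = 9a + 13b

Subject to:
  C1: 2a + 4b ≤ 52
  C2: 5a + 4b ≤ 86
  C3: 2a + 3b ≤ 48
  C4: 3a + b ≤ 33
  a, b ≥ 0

Feasible with a bounded optimal solution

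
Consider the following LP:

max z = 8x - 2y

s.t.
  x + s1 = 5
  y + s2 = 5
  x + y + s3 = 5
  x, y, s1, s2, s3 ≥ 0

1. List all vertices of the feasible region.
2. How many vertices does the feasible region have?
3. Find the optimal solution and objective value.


1. (0, 0), (5, 0), (0, 5)
2. 3
3. x = 5, y = 0, z = 40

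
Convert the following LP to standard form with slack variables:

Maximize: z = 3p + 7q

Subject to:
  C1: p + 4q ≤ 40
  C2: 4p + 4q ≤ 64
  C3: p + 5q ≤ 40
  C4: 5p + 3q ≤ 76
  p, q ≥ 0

max z = 3p + 7q

s.t.
  p + 4q + s1 = 40
  4p + 4q + s2 = 64
  p + 5q + s3 = 40
  5p + 3q + s4 = 76
  p, q, s1, s2, s3, s4 ≥ 0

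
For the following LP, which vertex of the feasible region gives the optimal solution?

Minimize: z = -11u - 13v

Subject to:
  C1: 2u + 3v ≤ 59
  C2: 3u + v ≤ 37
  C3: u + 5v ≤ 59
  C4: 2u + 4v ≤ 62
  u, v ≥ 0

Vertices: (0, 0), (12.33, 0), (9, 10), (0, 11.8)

Evaluate the objective at each vertex of the feasible region:
  z(0, 0) = 0
  z(12.33, 0) = -135.7
  z(9, 10) = -229  ←
  z(0, 11.8) = -153.4
The minimum is at u = 9, v = 10.

(9, 10)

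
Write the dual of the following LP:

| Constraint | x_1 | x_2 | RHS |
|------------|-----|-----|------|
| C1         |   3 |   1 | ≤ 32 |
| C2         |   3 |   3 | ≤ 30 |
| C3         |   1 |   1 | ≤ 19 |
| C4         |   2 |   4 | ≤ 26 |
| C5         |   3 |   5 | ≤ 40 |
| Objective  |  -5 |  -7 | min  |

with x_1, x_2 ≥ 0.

Primal min cᵀx s.t. Ax ≤ b, x ≥ 0  →  Dual max −bᵀy s.t. Aᵀy ≥ −c, y ≥ 0.

Maximize: z = -32y1 - 30y2 - 19y3 - 26y4 - 40y5

Subject to:
  3y1 + 3y2 + y3 + 2y4 + 3y5 ≥ 5
  y1 + 3y2 + y3 + 4y4 + 5y5 ≥ 7
  y1, y2, y3, y4, y5 ≥ 0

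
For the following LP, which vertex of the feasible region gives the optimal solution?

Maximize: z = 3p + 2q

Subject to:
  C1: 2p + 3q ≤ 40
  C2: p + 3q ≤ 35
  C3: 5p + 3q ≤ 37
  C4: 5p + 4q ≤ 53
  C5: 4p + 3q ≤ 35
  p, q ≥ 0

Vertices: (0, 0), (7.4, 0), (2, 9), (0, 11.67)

Evaluate the objective at each vertex of the feasible region:
  z(0, 0) = 0
  z(7.4, 0) = 22.2
  z(2, 9) = 24  ←
  z(0, 11.67) = 23.33
The maximum is at p = 2, q = 9.

(2, 9)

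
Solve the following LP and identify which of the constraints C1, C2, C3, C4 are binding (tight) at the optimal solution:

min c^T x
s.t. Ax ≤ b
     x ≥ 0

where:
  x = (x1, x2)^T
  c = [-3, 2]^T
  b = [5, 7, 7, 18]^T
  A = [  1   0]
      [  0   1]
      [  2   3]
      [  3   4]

At x1 = 3.5, x2 = 0, compute slack b - a·x for each constraint:
  C1: 5 − 3.5 = 1.5  (slack)
  C2: 7 − 0 = 7  (slack)
  C3: 7 − 7 = 0  (binding)
  C4: 18 − 10.5 = 7.5  (slack)

Optimal: x1 = 3.5, x2 = 0
Binding: C3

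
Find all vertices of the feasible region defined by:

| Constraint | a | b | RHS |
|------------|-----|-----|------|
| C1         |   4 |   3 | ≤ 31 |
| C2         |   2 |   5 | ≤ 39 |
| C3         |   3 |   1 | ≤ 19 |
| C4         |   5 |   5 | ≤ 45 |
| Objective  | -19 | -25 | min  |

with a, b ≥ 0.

(0, 0), (6.333, 0), (5.2, 3.4), (4, 5), (2, 7), (0, 7.8)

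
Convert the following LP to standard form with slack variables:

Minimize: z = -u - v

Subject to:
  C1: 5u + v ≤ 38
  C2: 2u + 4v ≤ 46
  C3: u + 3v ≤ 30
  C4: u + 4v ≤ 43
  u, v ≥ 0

min z = -u - v

s.t.
  5u + v + s1 = 38
  2u + 4v + s2 = 46
  u + 3v + s3 = 30
  u + 4v + s4 = 43
  u, v, s1, s2, s3, s4 ≥ 0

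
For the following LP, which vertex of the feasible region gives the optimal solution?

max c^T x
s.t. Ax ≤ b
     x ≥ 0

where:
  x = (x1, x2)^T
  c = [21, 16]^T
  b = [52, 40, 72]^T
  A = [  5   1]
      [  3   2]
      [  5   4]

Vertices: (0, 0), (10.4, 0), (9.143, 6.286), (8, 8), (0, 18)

Evaluate the objective at each vertex of the feasible region:
  z(0, 0) = 0
  z(10.4, 0) = 218.4
  z(9.143, 6.286) = 292.6
  z(8, 8) = 296  ←
  z(0, 18) = 288
The maximum is at x1 = 8, x2 = 8.

(8, 8)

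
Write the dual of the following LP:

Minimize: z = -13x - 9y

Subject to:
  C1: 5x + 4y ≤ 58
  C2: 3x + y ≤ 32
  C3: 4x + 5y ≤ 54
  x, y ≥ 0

Primal min cᵀx s.t. Ax ≤ b, x ≥ 0  →  Dual max −bᵀy s.t. Aᵀy ≥ −c, y ≥ 0.

Maximize: z = -58y1 - 32y2 - 54y3

Subject to:
  5y1 + 3y2 + 4y3 ≥ 13
  4y1 + y2 + 5y3 ≥ 9
  y1, y2, y3 ≥ 0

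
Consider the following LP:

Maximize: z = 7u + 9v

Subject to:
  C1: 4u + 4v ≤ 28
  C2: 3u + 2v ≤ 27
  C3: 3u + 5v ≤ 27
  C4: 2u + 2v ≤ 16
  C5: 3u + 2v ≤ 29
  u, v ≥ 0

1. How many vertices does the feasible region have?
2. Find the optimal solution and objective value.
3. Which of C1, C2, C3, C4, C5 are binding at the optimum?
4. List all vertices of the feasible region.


1. 4
2. u = 4, v = 3, z = 55
3. C1, C3
4. (0, 0), (7, 0), (4, 3), (0, 5.4)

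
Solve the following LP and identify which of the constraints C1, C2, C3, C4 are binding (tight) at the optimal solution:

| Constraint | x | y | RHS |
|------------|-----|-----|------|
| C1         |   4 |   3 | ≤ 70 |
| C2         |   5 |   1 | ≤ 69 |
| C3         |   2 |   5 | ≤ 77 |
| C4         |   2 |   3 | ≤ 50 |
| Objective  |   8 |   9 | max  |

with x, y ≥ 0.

At x = 10, y = 10, compute slack b - a·x for each constraint:
  C1: 70 − 70 = 0  (binding)
  C2: 69 − 60 = 9  (slack)
  C3: 77 − 70 = 7  (slack)
  C4: 50 − 50 = 0  (binding)

Optimal: x = 10, y = 10
Binding: C1, C4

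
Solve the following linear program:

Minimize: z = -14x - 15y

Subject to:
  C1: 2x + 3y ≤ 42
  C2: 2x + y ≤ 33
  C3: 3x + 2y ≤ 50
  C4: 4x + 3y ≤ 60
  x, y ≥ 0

Evaluate the objective at each vertex of the feasible region:
  z(0, 0) = 0
  z(15, 0) = -210
  z(9, 8) = -246  ←
  z(0, 14) = -210
The minimum is at x = 9, y = 8.

x = 9, y = 8, z = -246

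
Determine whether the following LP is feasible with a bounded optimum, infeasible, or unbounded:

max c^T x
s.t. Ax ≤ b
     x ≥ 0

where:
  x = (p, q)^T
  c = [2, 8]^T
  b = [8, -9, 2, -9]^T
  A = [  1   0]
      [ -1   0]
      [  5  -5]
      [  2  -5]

Infeasible (no feasible solution exists)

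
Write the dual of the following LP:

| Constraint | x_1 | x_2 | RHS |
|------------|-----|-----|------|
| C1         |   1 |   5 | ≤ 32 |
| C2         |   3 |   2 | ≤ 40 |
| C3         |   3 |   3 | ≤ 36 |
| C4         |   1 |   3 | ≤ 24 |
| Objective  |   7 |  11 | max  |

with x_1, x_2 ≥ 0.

Primal max cᵀx s.t. Ax ≤ b, x ≥ 0  →  Dual min bᵀy s.t. Aᵀy ≥ c, y ≥ 0.

Minimize: z = 32y1 + 40y2 + 36y3 + 24y4

Subject to:
  y1 + 3y2 + 3y3 + y4 ≥ 7
  5y1 + 2y2 + 3y3 + 3y4 ≥ 11
  y1, y2, y3, y4 ≥ 0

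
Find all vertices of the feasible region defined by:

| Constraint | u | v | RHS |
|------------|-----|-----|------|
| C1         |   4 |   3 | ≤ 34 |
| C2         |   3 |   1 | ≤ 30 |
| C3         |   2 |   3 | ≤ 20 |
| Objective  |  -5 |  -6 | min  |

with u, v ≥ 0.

(0, 0), (8.5, 0), (7, 2), (0, 6.667)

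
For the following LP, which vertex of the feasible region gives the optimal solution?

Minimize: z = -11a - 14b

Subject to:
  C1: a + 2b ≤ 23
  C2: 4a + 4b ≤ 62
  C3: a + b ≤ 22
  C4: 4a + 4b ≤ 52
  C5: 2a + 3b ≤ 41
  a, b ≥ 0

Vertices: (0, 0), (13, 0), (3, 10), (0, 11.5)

Evaluate the objective at each vertex of the feasible region:
  z(0, 0) = 0
  z(13, 0) = -143
  z(3, 10) = -173  ←
  z(0, 11.5) = -161
The minimum is at a = 3, b = 10.

(3, 10)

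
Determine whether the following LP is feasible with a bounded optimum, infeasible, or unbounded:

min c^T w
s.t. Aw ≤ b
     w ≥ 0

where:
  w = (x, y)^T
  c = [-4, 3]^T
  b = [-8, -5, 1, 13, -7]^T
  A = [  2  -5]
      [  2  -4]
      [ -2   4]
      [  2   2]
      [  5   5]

Infeasible (no feasible solution exists)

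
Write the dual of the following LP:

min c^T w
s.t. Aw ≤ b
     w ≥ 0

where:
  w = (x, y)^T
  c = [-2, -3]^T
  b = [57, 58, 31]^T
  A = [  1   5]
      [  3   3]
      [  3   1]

Primal min cᵀx s.t. Ax ≤ b, x ≥ 0  →  Dual max −bᵀy s.t. Aᵀy ≥ −c, y ≥ 0.

Maximize: z = -57y1 - 58y2 - 31y3

Subject to:
  y1 + 3y2 + 3y3 ≥ 2
  5y1 + 3y2 + y3 ≥ 3
  y1, y2, y3 ≥ 0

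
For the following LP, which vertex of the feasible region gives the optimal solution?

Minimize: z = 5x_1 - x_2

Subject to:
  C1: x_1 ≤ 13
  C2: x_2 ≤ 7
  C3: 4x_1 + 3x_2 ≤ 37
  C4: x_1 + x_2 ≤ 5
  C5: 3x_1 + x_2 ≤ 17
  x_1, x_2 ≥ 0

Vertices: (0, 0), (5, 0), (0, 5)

Evaluate the objective at each vertex of the feasible region:
  z(0, 0) = 0
  z(5, 0) = 25
  z(0, 5) = -5  ←
The minimum is at x_1 = 0, x_2 = 5.

(0, 5)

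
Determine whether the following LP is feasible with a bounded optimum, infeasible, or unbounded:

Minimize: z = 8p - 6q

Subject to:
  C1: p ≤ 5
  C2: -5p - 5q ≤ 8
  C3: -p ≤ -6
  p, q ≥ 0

Infeasible (no feasible solution exists)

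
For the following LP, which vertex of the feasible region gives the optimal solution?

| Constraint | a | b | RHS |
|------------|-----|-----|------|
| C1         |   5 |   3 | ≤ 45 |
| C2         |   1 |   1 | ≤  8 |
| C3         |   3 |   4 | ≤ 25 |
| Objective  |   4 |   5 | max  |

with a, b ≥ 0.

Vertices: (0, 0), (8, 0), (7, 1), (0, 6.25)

Evaluate the objective at each vertex of the feasible region:
  z(0, 0) = 0
  z(8, 0) = 32
  z(7, 1) = 33  ←
  z(0, 6.25) = 31.25
The maximum is at a = 7, b = 1.

(7, 1)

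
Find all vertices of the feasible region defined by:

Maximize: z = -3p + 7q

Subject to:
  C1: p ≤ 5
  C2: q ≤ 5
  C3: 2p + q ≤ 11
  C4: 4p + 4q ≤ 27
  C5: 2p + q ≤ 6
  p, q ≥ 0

(0, 0), (3, 0), (0.5, 5), (0, 5)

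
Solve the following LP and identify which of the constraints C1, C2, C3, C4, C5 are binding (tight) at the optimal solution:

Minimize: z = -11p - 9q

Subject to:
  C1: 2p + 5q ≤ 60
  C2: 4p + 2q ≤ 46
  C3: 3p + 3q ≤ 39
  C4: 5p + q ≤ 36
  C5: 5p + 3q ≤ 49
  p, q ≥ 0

At p = 5, q = 8, compute slack b - a·x for each constraint:
  C1: 60 − 50 = 10  (slack)
  C2: 46 − 36 = 10  (slack)
  C3: 39 − 39 = 0  (binding)
  C4: 36 − 33 = 3  (slack)
  C5: 49 − 49 = 0  (binding)

Optimal: p = 5, q = 8
Binding: C3, C5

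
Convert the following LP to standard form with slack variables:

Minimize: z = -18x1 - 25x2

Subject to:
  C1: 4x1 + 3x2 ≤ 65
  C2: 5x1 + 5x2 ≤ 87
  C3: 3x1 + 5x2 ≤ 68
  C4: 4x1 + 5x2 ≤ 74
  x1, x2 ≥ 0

min z = -18x1 - 25x2

s.t.
  4x1 + 3x2 + s1 = 65
  5x1 + 5x2 + s2 = 87
  3x1 + 5x2 + s3 = 68
  4x1 + 5x2 + s4 = 74
  x1, x2, s1, s2, s3, s4 ≥ 0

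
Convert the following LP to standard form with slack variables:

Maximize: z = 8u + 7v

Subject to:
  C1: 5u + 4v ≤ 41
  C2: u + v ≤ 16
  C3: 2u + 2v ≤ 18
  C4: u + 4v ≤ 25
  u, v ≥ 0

max z = 8u + 7v

s.t.
  5u + 4v + s1 = 41
  u + v + s2 = 16
  2u + 2v + s3 = 18
  u + 4v + s4 = 25
  u, v, s1, s2, s3, s4 ≥ 0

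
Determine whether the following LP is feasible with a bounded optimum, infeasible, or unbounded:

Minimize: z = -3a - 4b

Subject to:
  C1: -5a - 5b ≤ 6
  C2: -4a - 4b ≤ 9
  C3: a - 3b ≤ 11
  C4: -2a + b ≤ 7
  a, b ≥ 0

Unbounded (objective can decrease without bound)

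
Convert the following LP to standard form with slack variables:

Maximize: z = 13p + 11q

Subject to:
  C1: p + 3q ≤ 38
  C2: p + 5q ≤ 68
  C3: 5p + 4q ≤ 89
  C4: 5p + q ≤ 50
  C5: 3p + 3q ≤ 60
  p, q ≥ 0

max z = 13p + 11q

s.t.
  p + 3q + s1 = 38
  p + 5q + s2 = 68
  5p + 4q + s3 = 89
  5p + q + s4 = 50
  3p + 3q + s5 = 60
  p, q, s1, s2, s3, s4, s5 ≥ 0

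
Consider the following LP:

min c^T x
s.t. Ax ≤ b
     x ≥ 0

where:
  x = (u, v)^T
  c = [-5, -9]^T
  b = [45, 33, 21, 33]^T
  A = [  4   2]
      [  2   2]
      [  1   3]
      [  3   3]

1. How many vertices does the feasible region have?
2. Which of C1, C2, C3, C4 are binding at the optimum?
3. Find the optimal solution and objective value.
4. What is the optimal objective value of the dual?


1. 4
2. C3, C4
3. u = 6, v = 5, z = -75
4. -75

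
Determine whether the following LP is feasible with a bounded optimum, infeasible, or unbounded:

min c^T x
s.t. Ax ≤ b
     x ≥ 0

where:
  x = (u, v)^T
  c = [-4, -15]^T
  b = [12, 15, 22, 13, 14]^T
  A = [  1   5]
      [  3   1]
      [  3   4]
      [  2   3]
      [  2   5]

Feasible with a bounded optimal solution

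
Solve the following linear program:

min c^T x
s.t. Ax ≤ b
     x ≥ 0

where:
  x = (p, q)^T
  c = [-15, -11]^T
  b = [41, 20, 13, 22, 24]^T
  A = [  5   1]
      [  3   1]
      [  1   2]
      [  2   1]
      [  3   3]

Evaluate the objective at each vertex of the feasible region:
  z(0, 0) = 0
  z(6.667, 0) = -100
  z(6, 2) = -112  ←
  z(3, 5) = -100
  z(0, 6.5) = -71.5
The minimum is at p = 6, q = 2.

p = 6, q = 2, z = -112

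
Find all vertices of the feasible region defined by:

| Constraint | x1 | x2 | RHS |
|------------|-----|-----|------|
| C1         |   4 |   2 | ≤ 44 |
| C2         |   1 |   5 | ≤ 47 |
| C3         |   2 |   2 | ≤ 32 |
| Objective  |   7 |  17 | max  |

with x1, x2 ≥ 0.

(0, 0), (11, 0), (7, 8), (0, 9.4)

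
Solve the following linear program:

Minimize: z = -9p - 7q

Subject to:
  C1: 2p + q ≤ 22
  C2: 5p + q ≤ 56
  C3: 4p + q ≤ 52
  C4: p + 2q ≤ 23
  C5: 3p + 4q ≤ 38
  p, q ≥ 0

Evaluate the objective at each vertex of the feasible region:
  z(0, 0) = 0
  z(11, 0) = -99
  z(10, 2) = -104  ←
  z(0, 9.5) = -66.5
The minimum is at p = 10, q = 2.

p = 10, q = 2, z = -104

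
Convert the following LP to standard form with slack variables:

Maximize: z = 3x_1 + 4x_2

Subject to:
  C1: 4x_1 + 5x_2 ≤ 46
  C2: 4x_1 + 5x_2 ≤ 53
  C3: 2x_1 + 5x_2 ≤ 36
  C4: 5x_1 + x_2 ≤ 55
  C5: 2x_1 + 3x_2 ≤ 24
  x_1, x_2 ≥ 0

max z = 3x_1 + 4x_2

s.t.
  4x_1 + 5x_2 + s1 = 46
  4x_1 + 5x_2 + s2 = 53
  2x_1 + 5x_2 + s3 = 36
  5x_1 + x_2 + s4 = 55
  2x_1 + 3x_2 + s5 = 24
  x_1, x_2, s1, s2, s3, s4, s5 ≥ 0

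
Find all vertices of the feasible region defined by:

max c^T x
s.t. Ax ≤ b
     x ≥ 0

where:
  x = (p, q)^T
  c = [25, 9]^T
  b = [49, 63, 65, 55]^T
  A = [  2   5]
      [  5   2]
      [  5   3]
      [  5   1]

(0, 0), (11, 0), (10, 5), (9.368, 6.053), (0, 9.8)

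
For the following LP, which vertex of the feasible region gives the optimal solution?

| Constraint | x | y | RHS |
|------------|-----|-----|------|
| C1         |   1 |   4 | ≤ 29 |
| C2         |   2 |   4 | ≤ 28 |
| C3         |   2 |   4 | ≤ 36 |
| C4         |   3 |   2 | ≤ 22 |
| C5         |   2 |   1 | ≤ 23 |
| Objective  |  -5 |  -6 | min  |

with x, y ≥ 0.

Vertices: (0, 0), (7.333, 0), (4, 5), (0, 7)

Evaluate the objective at each vertex of the feasible region:
  z(0, 0) = 0
  z(7.333, 0) = -36.67
  z(4, 5) = -50  ←
  z(0, 7) = -42
The minimum is at x = 4, y = 5.

(4, 5)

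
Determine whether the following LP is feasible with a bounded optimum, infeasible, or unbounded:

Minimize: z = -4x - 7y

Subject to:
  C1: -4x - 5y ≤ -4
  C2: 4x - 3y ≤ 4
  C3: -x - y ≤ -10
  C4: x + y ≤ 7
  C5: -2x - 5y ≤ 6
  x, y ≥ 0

Infeasible (no feasible solution exists)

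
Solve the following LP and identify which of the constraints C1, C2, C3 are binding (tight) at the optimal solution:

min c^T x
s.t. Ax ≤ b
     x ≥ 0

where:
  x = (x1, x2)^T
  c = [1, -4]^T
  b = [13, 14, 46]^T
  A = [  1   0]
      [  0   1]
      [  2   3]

At x1 = 0, x2 = 14, compute slack b - a·x for each constraint:
  C1: 13 − 0 = 13  (slack)
  C2: 14 − 14 = 0  (binding)
  C3: 46 − 42 = 4  (slack)

Optimal: x1 = 0, x2 = 14
Binding: C2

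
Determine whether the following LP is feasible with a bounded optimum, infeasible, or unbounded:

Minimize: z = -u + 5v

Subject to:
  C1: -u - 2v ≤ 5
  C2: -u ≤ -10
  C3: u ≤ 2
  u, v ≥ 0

Infeasible (no feasible solution exists)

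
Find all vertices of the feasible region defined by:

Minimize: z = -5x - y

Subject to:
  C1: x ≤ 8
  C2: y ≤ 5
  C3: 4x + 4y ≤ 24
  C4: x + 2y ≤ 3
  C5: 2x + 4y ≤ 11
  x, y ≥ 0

(0, 0), (3, 0), (0, 1.5)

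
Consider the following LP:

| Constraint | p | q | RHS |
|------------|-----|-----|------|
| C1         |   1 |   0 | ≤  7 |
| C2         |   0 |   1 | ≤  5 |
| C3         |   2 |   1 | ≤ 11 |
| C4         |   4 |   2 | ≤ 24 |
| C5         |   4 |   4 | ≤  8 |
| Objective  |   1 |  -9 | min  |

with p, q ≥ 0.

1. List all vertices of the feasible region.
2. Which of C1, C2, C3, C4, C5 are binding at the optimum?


1. (0, 0), (2, 0), (0, 2)
2. C5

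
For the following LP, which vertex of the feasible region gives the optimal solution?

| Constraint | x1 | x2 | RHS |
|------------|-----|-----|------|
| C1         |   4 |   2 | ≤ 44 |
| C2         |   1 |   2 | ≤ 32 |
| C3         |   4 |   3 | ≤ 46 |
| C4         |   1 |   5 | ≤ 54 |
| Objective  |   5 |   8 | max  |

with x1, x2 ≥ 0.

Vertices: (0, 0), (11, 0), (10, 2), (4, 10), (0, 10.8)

Evaluate the objective at each vertex of the feasible region:
  z(0, 0) = 0
  z(11, 0) = 55
  z(10, 2) = 66
  z(4, 10) = 100  ←
  z(0, 10.8) = 86.4
The maximum is at x1 = 4, x2 = 10.

(4, 10)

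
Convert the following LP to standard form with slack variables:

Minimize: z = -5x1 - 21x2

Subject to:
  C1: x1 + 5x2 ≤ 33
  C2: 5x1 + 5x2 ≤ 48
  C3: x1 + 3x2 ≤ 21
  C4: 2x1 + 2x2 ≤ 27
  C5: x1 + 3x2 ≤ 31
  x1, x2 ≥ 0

min z = -5x1 - 21x2

s.t.
  x1 + 5x2 + s1 = 33
  5x1 + 5x2 + s2 = 48
  x1 + 3x2 + s3 = 21
  2x1 + 2x2 + s4 = 27
  x1 + 3x2 + s5 = 31
  x1, x2, s1, s2, s3, s4, s5 ≥ 0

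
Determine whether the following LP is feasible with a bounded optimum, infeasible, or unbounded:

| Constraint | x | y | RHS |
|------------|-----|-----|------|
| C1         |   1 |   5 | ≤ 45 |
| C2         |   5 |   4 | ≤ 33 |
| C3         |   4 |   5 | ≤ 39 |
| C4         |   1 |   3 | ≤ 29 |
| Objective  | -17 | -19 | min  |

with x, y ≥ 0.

Feasible with a bounded optimal solution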